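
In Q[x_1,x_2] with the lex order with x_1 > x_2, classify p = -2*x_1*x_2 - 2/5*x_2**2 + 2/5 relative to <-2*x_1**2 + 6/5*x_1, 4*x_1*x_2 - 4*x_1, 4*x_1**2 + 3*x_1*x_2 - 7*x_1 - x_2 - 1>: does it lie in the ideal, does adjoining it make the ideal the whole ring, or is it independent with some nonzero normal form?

-2*x_1*x_2 - 2/5*x_2**2 + 2/5 lies in I (it reduces to 0).

First compute the reduced Gröbner basis of I by Buchberger's algorithm.
f_1 = -2*x_1**2 + 6/5*x_1, LT = x_1**2.
f_2 = 4*x_1*x_2 - 4*x_1, LT = x_1*x_2.
f_3 = 4*x_1**2 + 3*x_1*x_2 - 7*x_1 - x_2 - 1, LT = x_1**2.

S(f_1,f_3): lcm = x_1**2. S = -3/4*x_1*x_2 + 23/20*x_1 + 1/4*x_2 + 1/4.
  leading term x_1*x_2: subtract (-3/16)·f_2 from -3/4*x_1*x_2 + 23/20*x_1 + 1/4*x_2 + 1/4 → 2/5*x_1 + 1/4*x_2 + 1/4
  leading term x_1: no divisor's leading term divides it; move 2/5*x_1 to the remainder.
  leading term x_2: no divisor's leading term divides it; move 1/4*x_2 to the remainder.
  leading term 1: no divisor's leading term divides it; move 1/4 to the remainder.
  remainder 2/5*x_1 + 1/4*x_2 + 1/4 ≠ 0; add h_4 = 2/5*x_1 + 1/4*x_2 + 1/4 to the basis.

S(f_2,f_3): lcm = x_1**2*x_2. S = -x_1**2 - 3/4*x_1*x_2**2 + 7/4*x_1*x_2 + 1/4*x_2**2 + 1/4*x_2.
  leading term x_1**2: subtract (1/2)·f_1 from -x_1**2 - 3/4*x_1*x_2**2 + 7/4*x_1*x_2 + 1/4*x_2**2 + 1/4*x_2 → -3/4*x_1*x_2**2 + 7/4*x_1*x_2 - 3/5*x_1 + 1/4*x_2**2 + 1/4*x_2
  leading term x_1*x_2**2: subtract (-3/16*x_2)·f_2 from -3/4*x_1*x_2**2 + 7/4*x_1*x_2 - 3/5*x_1 + 1/4*x_2**2 + 1/4*x_2 → x_1*x_2 - 3/5*x_1 + 1/4*x_2**2 + 1/4*x_2
  leading term x_1*x_2: subtract (1/4)·f_2 from x_1*x_2 - 3/5*x_1 + 1/4*x_2**2 + 1/4*x_2 → 2/5*x_1 + 1/4*x_2**2 + 1/4*x_2
  leading term x_1: subtract (1)·h_4 from 2/5*x_1 + 1/4*x_2**2 + 1/4*x_2 → 1/4*x_2**2 - 1/4
  leading term x_2**2: no divisor's leading term divides it; move 1/4*x_2**2 to the remainder.
  leading term 1: no divisor's leading term divides it; move -1/4 to the remainder.
  remainder 1/4*x_2**2 - 1/4 ≠ 0; add h_5 = 1/4*x_2**2 - 1/4 to the basis.

S(f_1,h_4): lcm = x_1**2. S = -5/8*x_1*x_2 - 49/40*x_1.
  leading term x_1*x_2: subtract (-5/32)·f_2 from -5/8*x_1*x_2 - 49/40*x_1 → -37/20*x_1
  leading term x_1: subtract (-37/8)·h_4 from -37/20*x_1 → 37/32*x_2 + 37/32
  leading term x_2: no divisor's leading term divides it; move 37/32*x_2 to the remainder.
  leading term 1: no divisor's leading term divides it; move 37/32 to the remainder.
  remainder 37/32*x_2 + 37/32 ≠ 0; add h_6 = 37/32*x_2 + 37/32 to the basis.

The other S-polynomials (S(f_1,f_2), S(f_2,h_4), S(f_3,h_4), S(f_1,h_5), S(f_2,h_5), S(f_3,h_5), S(h_4,h_5), S(f_1,h_6), S(f_2,h_6), S(f_3,h_6), S(h_4,h_6), S(h_5,h_6)) all reduce to 0 modulo the current basis, so we have a Gröbner basis.
Inter-reduce: drop elements whose leading term is divisible by another's, tail-reduce, and make monic.
Reduced Gröbner basis: {x_1, x_2 + 1}.
Label its elements g_1 = x_1, g_2 = x_2 + 1.

Reduce p = -2*x_1*x_2 - 2/5*x_2**2 + 2/5 modulo G:
  leading term x_1*x_2: subtract (-2*x_2)·g_1 from -2*x_1*x_2 - 2/5*x_2**2 + 2/5 → -2/5*x_2**2 + 2/5
  leading term x_2**2: subtract (-2/5*x_2)·g_2 from -2/5*x_2**2 + 2/5 → 2/5*x_2 + 2/5
  leading term x_2: subtract (2/5)·g_2 from 2/5*x_2 + 2/5 → 0
  normal form = 0.
Since the normal form is 0, p ∈ I.

Ideal membership is decidable via reduction modulo a Gröbner basis.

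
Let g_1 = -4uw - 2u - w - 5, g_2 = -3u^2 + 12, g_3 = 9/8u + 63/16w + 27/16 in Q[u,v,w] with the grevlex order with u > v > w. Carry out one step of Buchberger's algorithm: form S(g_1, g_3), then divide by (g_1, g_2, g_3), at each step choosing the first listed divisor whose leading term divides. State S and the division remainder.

lcm(LM(g_1), LM(g_3)) = uw.
S = (lcm/LT(g_1))·g_1 − (lcm/LT(g_3))·g_3 = -7/2w^2 + 1/2u - 5/4w + 5/4.
Reduce S modulo (g_1, g_2, g_3) in that order:
  leading term w^2: no divisor's leading term divides it; move -7/2w^2 to the remainder.
  leading term u: subtract (4/9)·g_3 from 1/2u - 5/4w + 5/4 → -3w + 1/2
  leading term w: no divisor's leading term divides it; move -3w to the remainder.
  leading term 1: no divisor's leading term divides it; move 1/2 to the remainder.
The remainder -7/2w^2 - 3w + 1/2 is nonzero, so it would be added as the next basis element.
This is the inner loop of Buchberger's algorithm — each nonzero remainder becomes a new basis element.

S(g_1, g_3) = -7/2w^2 + 1/2u - 5/4w + 5/4; remainder on division = -7/2w^2 - 3w + 1/2.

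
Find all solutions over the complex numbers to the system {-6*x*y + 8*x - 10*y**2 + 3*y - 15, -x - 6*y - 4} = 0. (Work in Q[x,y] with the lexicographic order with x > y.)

Compute a lex Gröbner basis by Buchberger's algorithm.
f_1 = -6*x*y + 8*x - 10*y**2 + 3*y - 15, LT = x*y.
f_2 = -x - 6*y - 4, LT = x.

S(f_1,f_2): lcm = x*y. S = -4/3*x - 13/3*y**2 - 9/2*y + 5/2.
  leading term x: subtract (4/3)·f_2 from -4/3*x - 13/3*y**2 - 9/2*y + 5/2 → -13/3*y**2 + 7/2*y + 47/6
  leading term y**2: no divisor's leading term divides it; move -13/3*y**2 to the remainder.
  leading term y: no divisor's leading term divides it; move 7/2*y to the remainder.
  leading term 1: no divisor's leading term divides it; move 47/6 to the remainder.
  remainder -13/3*y**2 + 7/2*y + 47/6 ≠ 0; add h_3 = -13/3*y**2 + 7/2*y + 47/6 to the basis.

S(f_1,h_3): lcm = x*y**2. S = -41/78*x*y + 47/26*x + 5/3*y**3 - 1/2*y**2 + 5/2*y.
  leading term x*y: subtract (41/468)·f_1 from -41/78*x*y + 47/26*x + 5/3*y**3 - 1/2*y**2 + 5/2*y → 259/234*x + 5/3*y**3 + 44/117*y**2 + 349/156*y + 205/156
  leading term x: subtract (-259/234)·f_2 from 259/234*x + 5/3*y**3 + 44/117*y**2 + 349/156*y + 205/156 → 5/3*y**3 + 44/117*y**2 - 229/52*y - 1457/468
  leading term y**3: subtract (-5/13*y)·h_3 from 5/3*y**3 + 44/117*y**2 - 229/52*y - 1457/468 → 31/18*y**2 - 217/156*y - 1457/468
  leading term y**2: subtract (-31/78)·h_3 from 31/18*y**2 - 217/156*y - 1457/468 → 0
  remainder 0.

S(f_2,h_3): leading monomials are coprime, so the S-polynomial reduces to 0 (Buchberger's first criterion).
Every S-polynomial of the final basis reduces to 0, so we have a Gröbner basis.
Inter-reduce: drop elements whose leading term is divisible by another's, tail-reduce, and make monic.
Reduced Gröbner basis: {x + 6*y + 4, y**2 - 21/26*y - 47/26}.

Elimination: the polynomial y**2 - 21/26*y - 47/26 lies in the elimination ideal for y, so y ∈ {-1, 47/26}. For each such y, the remaining basis elements (now univariate) give the rest of the solution.
  y = -1: the earlier basis element becomes x - 2 = 0, giving x = 2 — point (2, -1).
  y = 47/26: the earlier basis element becomes x + 193/13 = 0, giving x = -193/13 — point (-193/13, 47/26).
Each listed point satisfies every original equation (direct substitution).
A lex Gröbner basis triangularizes the system, enabling back-substitution.

{(2, -1), (-193/13, 47/26)}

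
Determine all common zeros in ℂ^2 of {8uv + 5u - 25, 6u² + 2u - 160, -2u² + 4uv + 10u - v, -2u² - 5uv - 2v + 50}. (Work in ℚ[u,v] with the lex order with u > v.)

Compute a lex Gröbner basis by Buchberger's algorithm.
f_1 = 8uv + 5u - 25, LT = uv.
f_2 = 6u² + 2u - 160, LT = u².
f_3 = -2u² + 4uv + 10u - v, LT = u².
f_4 = -2u² - 5uv - 2v + 50, LT = u².

S(f_1,f_2): lcm = u²v. S = ⅝u² - ⅓uv - 25/8u + 80/3v.
  leading term u²: subtract (5/48)·f_2 from ⅝u² - ⅓uv - 25/8u + 80/3v → -⅓uv - 10/3u + 80/3v + 50/3
  leading term uv: subtract (-1/24)·f_1 from -⅓uv - 10/3u + 80/3v + 50/3 → -25/8u + 80/3v + 125/8
  leading term u: no divisor's leading term divides it; move -25/8u to the remainder.
  leading term v: no divisor's leading term divides it; move 80/3v to the remainder.
  leading term 1: no divisor's leading term divides it; move 125/8 to the remainder.
  remainder -25/8u + 80/3v + 125/8 ≠ 0; add h_5 = -25/8u + 80/3v + 125/8 to the basis.

S(f_1,f_3): lcm = u²v. S = ⅝u² + 2uv² + 5uv - 25/8u - ½v².
  leading term u²: subtract (5/48)·f_2 from ⅝u² + 2uv² + 5uv - 25/8u - ½v² → 2uv² + 5uv - 10/3u - ½v² + 50/3
  leading term uv²: subtract (¼v)·f_1 from 2uv² + 5uv - 10/3u - ½v² + 50/3 → 15/4uv - 10/3u - ½v² + 25/4v + 50/3
  leading term uv: subtract (15/32)·f_1 from 15/4uv - 10/3u - ½v² + 25/4v + 50/3 → -545/96u - ½v² + 25/4v + 2725/96
  leading term u: subtract (109/60)·h_5 from -545/96u - ½v² + 25/4v + 2725/96 → -½v² - 1519/36v
  leading term v²: no divisor's leading term divides it; move -½v² to the remainder.
  leading term v: no divisor's leading term divides it; move -1519/36v to the remainder.
  remainder -½v² - 1519/36v ≠ 0; add h_6 = -½v² - 1519/36v to the basis.

S(f_1,f_4): lcm = u²v. S = ⅝u² - 5/2uv² - 25/8u - v² + 25v.
  leading term u²: subtract (5/48)·f_2 from ⅝u² - 5/2uv² - 25/8u - v² + 25v → -5/2uv² - 10/3u - v² + 25v + 50/3
  leading term uv²: subtract (-5/16v)·f_1 from -5/2uv² - 10/3u - v² + 25v + 50/3 → 25/16uv - 10/3u - v² + 275/16v + 50/3
  leading term uv: subtract (25/128)·f_1 from 25/16uv - 10/3u - v² + 275/16v + 50/3 → -1655/384u - v² + 275/16v + 8275/384
  leading term u: subtract (331/240)·h_5 from -1655/384u - v² + 275/16v + 8275/384 → -v² - 2821/144v
  leading term v²: subtract (2)·h_6 from -v² - 2821/144v → 9331/144v
  leading term v: no divisor's leading term divides it; move 9331/144v to the remainder.
  remainder 9331/144v ≠ 0; add h_7 = 9331/144v to the basis.

The other S-polynomials (S(f_2,f_3), S(f_2,f_4), S(f_3,f_4), S(f_1,h_5), S(f_2,h_5), S(f_3,h_5), S(f_4,h_5), S(f_1,h_6), S(f_2,h_6), S(f_3,h_6), S(f_4,h_6), S(h_5,h_6), S(f_1,h_7), S(f_2,h_7), S(f_3,h_7), S(f_4,h_7), S(h_5,h_7), S(h_6,h_7)) all reduce to 0 modulo the current basis, so we have a Gröbner basis.
Inter-reduce: drop elements whose leading term is divisible by another's, tail-reduce, and make monic.
Reduced Gröbner basis: {u - 5, v}.

The lex basis is triangular: the last element involves only v. Solving v = 0 gives v ∈ {0}; substituting each value into the earlier elements determines the remaining variables.
  v = 0: the earlier basis element becomes u - 5 = 0, giving u = 5 — point (5, 0).
Substituting each solution back into the original system confirms all equations vanish.

{(5, 0)}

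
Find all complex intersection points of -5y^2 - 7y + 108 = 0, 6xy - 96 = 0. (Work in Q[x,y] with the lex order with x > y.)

{(-80/27, -27/5), (4, 4)}

Compute a lex Gröbner basis by Buchberger's algorithm.
f_1 = -5y^2 - 7y + 108, LT = y^2.
f_2 = 6xy - 96, LT = xy.

S(f_1,f_2): lcm = xy^2. S = 7/5xy - 108/5x + 16y.
  leading term xy: subtract (7/30)·f_2 from 7/5xy - 108/5x + 16y → -108/5x + 16y + 112/5
  leading term x: no divisor's leading term divides it; move -108/5x to the remainder.
  leading term y: no divisor's leading term divides it; move 16y to the remainder.
  leading term 1: no divisor's leading term divides it; move 112/5 to the remainder.
  remainder -108/5x + 16y + 112/5 ≠ 0; add h_3 = -108/5x + 16y + 112/5 to the basis.

The other S-polynomials (S(f_1,h_3), S(f_2,h_3)) all reduce to 0 modulo the current basis, so we have a Gröbner basis.
Inter-reduce: drop elements whose leading term is divisible by another's, tail-reduce, and make monic.
Reduced Gröbner basis: {x - 20/27y - 28/27, y^2 + 7/5y - 108/5}.

From the last basis element, y^2 + 7/5y - 108/5 = 0, so y takes values in {-27/5, 4}. Each choice, substituted upward through the basis, yields the corresponding point(s) of the solution set.
  y = -27/5: the earlier basis element becomes x + 80/27 = 0, giving x = -80/27 — point (-80/27, -27/5).
  y = 4: the earlier basis element becomes x - 4 = 0, giving x = 4 — point (4, 4).
Check: every point annihilates each of the original generators.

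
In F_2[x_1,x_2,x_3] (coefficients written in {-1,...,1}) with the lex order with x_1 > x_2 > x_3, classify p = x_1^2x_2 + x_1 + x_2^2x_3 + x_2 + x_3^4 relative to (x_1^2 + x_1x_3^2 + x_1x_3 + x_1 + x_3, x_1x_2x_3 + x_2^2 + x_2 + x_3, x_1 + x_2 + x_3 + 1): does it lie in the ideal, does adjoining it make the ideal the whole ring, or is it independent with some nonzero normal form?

Adjoining x_1^2x_2 + x_1 + x_2^2x_3 + x_2 + x_3^4 makes the ideal the whole ring: the system is inconsistent.

First compute the reduced Gröbner basis of I by Buchberger's algorithm.
f_1 = x_1^2 + x_1x_3^2 + x_1x_3 + x_1 + x_3, LT = x_1^2.
f_2 = x_1x_2x_3 + x_2^2 + x_2 + x_3, LT = x_1x_2x_3.
f_3 = x_1 + x_2 + x_3 + 1, LT = x_1.

S(f_1,f_2): lcm = x_1^2x_2x_3. S = x_1x_2^2 + x_1x_2x_3^3 + x_1x_2x_3^2 + x_1x_2x_3 + x_1x_2 + x_1x_3 + x_2x_3^2.
  reduce S modulo (f_1, f_2, f_3):
  remainder x_2^3 + x_2^2x_3^2 + x_2^2 + x_2x_3 + x_3^3 ≠ 0; add h_4 = x_2^3 + x_2^2x_3^2 + x_2^2 + x_2x_3 + x_3^3 to the basis.

S(f_1,f_3): lcm = x_1^2. S = x_1x_2 + x_1x_3^2 + x_3.
  reduce S modulo (f_1, f_2, f_3, h_4):
  remainder x_2^2 + x_2x_3^2 + x_2x_3 + x_2 + x_3^3 + x_3^2 + x_3 ≠ 0; add h_5 = x_2^2 + x_2x_3^2 + x_2x_3 + x_2 + x_3^3 + x_3^2 + x_3 to the basis.

S(f_2,f_3): lcm = x_1x_2x_3. S = x_2^2x_3 + x_2^2 + x_2x_3^2 + x_2x_3 + x_2 + x_3.
  reduce S modulo (f_1, f_2, f_3, h_4, h_5):
  remainder x_2x_3^3 + x_2x_3^2 + x_2x_3 + x_3^4 ≠ 0; add h_6 = x_2x_3^3 + x_2x_3^2 + x_2x_3 + x_3^4 to the basis.

S(h_4,h_5): lcm = x_2^3. S = x_2^2x_3 + x_2x_3^3 + x_2x_3^2 + x_3^3.
  reduce S modulo (f_1, f_2, f_3, h_4, h_5, h_6):
  remainder x_2x_3 + x_3^4 + x_3^2 ≠ 0; add h_7 = x_2x_3 + x_3^4 + x_3^2 to the basis.

S(h_4,h_6): lcm = x_2^3x_3^3. S = x_2^3x_3^2 + x_2^3x_3 + x_2^2x_3^5 + x_2^2x_3^4 + x_2^2x_3^3 + x_2x_3^4 + x_3^6.
  reduce S modulo (f_1, f_2, f_3, h_4, h_5, h_6, h_7):
  remainder x_3^7 + x_3^2 ≠ 0; add h_8 = x_3^7 + x_3^2 to the basis.

S(h_4,h_7): lcm = x_2^3x_3. S = x_2^2x_3^4 + x_2^2x_3^3 + x_2^2x_3^2 + x_2^2x_3 + x_2x_3^2 + x_3^4.
  reduce S modulo (f_1, f_2, f_3, h_4, h_5, h_6, h_7, h_8):
  remainder x_3^6 + x_3^5 + x_3^4 + x_3^3 + x_3^2 ≠ 0; add h_9 = x_3^6 + x_3^5 + x_3^4 + x_3^3 + x_3^2 to the basis.

The other S-polynomials (S(f_1,h_4), S(f_2,h_4), S(f_3,h_4), S(f_1,h_5), S(f_2,h_5), S(f_3,h_5), S(f_1,h_6), S(f_2,h_6), S(f_3,h_6), S(h_5,h_6), S(f_1,h_7), S(f_2,h_7), S(f_3,h_7), S(h_5,h_7), S(h_6,h_7), S(f_1,h_8), S(f_2,h_8), S(f_3,h_8), S(h_4,h_8), S(h_5,h_8), S(h_6,h_8), S(h_7,h_8), S(f_1,h_9), S(f_2,h_9), S(f_3,h_9), S(h_4,h_9), S(h_5,h_9), S(h_6,h_9), S(h_7,h_9), S(h_8,h_9)) all reduce to 0 modulo the current basis, so we have a Gröbner basis.
Inter-reduce: drop elements whose leading term is divisible by another's, tail-reduce, and make monic.
Reduced Gröbner basis: {x_1 + x_2 + x_3 + 1, x_2^2 + x_2 + x_3^5 + x_3^4 + x_3, x_2x_3 + x_3^4 + x_3^2, x_3^6 + x_3^5 + x_3^4 + x_3^3 + x_3^2}.
Label its elements g_1 = x_1 + x_2 + x_3 + 1, g_2 = x_2^2 + x_2 + x_3^5 + x_3^4 + x_3, g_3 = x_2x_3 + x_3^4 + x_3^2, g_4 = x_3^6 + x_3^5 + x_3^4 + x_3^3 + x_3^2.

Reduce p = x_1^2x_2 + x_1 + x_2^2x_3 + x_2 + x_3^4 modulo G:
  leading term x_1^2x_2: subtract (x_1x_2)·g_1 from x_1^2x_2 + x_1 + x_2^2x_3 + x_2 + x_3^4 → x_1x_2^2 + x_1x_2x_3 + x_1x_2 + x_1 + x_2^2x_3 + x_2 + x_3^4
  leading term x_1x_2^2: subtract (x_2^2)·g_1 from x_1x_2^2 + x_1x_2x_3 + x_1x_2 + x_1 + x_2^2x_3 + x_2 + x_3^4 → x_1x_2x_3 + x_1x_2 + x_1 + x_2^3 + x_2^2 + x_2 + x_3^4
  leading term x_1x_2x_3: subtract (x_2x_3)·g_1 from x_1x_2x_3 + x_1x_2 + x_1 + x_2^3 + x_2^2 + x_2 + x_3^4 → x_1x_2 + x_1 + x_2^3 + x_2^2x_3 + x_2^2 + x_2x_3^2 + x_2x_3 + x_2 + x_3^4
  leading term x_1x_2: subtract (x_2)·g_1 from x_1x_2 + x_1 + x_2^3 + x_2^2x_3 + x_2^2 + x_2x_3^2 + x_2x_3 + x_2 + x_3^4 → x_1 + x_2^3 + x_2^2x_3 + x_2x_3^2 + x_3^4
  leading term x_1: subtract (1)·g_1 from x_1 + x_2^3 + x_2^2x_3 + x_2x_3^2 + x_3^4 → x_2^3 + x_2^2x_3 + x_2x_3^2 + x_2 + x_3^4 + x_3 + 1
  leading term x_2^3: subtract (x_2)·g_2 from x_2^3 + x_2^2x_3 + x_2x_3^2 + x_2 + x_3^4 + x_3 + 1 → x_2^2x_3 + x_2^2 + x_2x_3^5 + x_2x_3^4 + x_2x_3^2 + x_2x_3 + x_2 + x_3^4 + x_3 + 1
  leading term x_2^2x_3: subtract (x_3)·g_2 from x_2^2x_3 + x_2^2 + x_2x_3^5 + x_2x_3^4 + x_2x_3^2 + x_2x_3 + x_2 + x_3^4 + x_3 + 1 → x_2^2 + x_2x_3^5 + x_2x_3^4 + x_2x_3^2 + x_2 + x_3^6 + x_3^5 + x_3^4 + x_3^2 + x_3 + 1
  leading term x_2^2: subtract (1)·g_2 from x_2^2 + x_2x_3^5 + x_2x_3^4 + x_2x_3^2 + x_2 + x_3^6 + x_3^5 + x_3^4 + x_3^2 + x_3 + 1 → x_2x_3^5 + x_2x_3^4 + x_2x_3^2 + x_3^6 + x_3^2 + 1
  leading term x_2x_3^5: subtract (x_3^4)·g_3 from x_2x_3^5 + x_2x_3^4 + x_2x_3^2 + x_3^6 + x_3^2 + 1 → x_2x_3^4 + x_2x_3^2 + x_3^8 + x_3^2 + 1
  leading term x_2x_3^4: subtract (x_3^3)·g_3 from x_2x_3^4 + x_2x_3^2 + x_3^8 + x_3^2 + 1 → x_2x_3^2 + x_3^8 + x_3^7 + x_3^5 + x_3^2 + 1
  leading term x_2x_3^2: subtract (x_3)·g_3 from x_2x_3^2 + x_3^8 + x_3^7 + x_3^5 + x_3^2 + 1 → x_3^8 + x_3^7 + x_3^3 + x_3^2 + 1
  leading term x_3^8: subtract (x_3^2)·g_4 from x_3^8 + x_3^7 + x_3^3 + x_3^2 + 1 → x_3^6 + x_3^5 + x_3^4 + x_3^3 + x_3^2 + 1
  leading term x_3^6: subtract (1)·g_4 from x_3^6 + x_3^5 + x_3^4 + x_3^3 + x_3^2 + 1 → 1
  leading term 1: no divisor's leading term divides it; move 1 to the remainder.
  normal form = 1.
The normal form is nonzero, so p ∉ I. Since p minus its normal form lies in I, I + (p) = I + (r) where r = 1; decide whether this ideal is the whole ring.
Here r = 1 is a nonzero constant, hence a unit: 1 ∈ I + (p), the Gröbner basis of I + (p) is {1}, and the enlarged system has no common solution — adjoining p is inconsistent.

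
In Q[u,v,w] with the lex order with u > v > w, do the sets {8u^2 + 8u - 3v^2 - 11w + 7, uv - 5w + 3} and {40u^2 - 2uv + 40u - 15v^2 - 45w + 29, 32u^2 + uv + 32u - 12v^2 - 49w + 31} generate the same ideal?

Yes, the ideals are equal.

For a fixed monomial order, each ideal has a unique reduced Gröbner basis; comparing bases decides equality.
Buchberger on the first generating set:
f_1 = 8u^2 + 8u - 3v^2 - 11w + 7, LT = u^2.
f_2 = uv - 5w + 3, LT = uv.

S(f_1,f_2): lcm = u^2v. S = uv + 5uw - 3u - 3/8v^3 - 11/8vw + 7/8v.
  leading term uv: subtract (1)·f_2 from uv + 5uw - 3u - 3/8v^3 - 11/8vw + 7/8v → 5uw - 3u - 3/8v^3 - 11/8vw + 7/8v + 5w - 3
  leading term uw: no divisor's leading term divides it; move 5uw to the remainder.
  leading term u: no divisor's leading term divides it; move -3u to the remainder.
  leading term v^3: no divisor's leading term divides it; move -3/8v^3 to the remainder.
  leading term vw: no divisor's leading term divides it; move -11/8vw to the remainder.
  leading term v: no divisor's leading term divides it; move 7/8v to the remainder.
  leading term w: no divisor's leading term divides it; move 5w to the remainder.
  leading term 1: no divisor's leading term divides it; move -3 to the remainder.
  remainder 5uw - 3u - 3/8v^3 - 11/8vw + 7/8v + 5w - 3 ≠ 0; add g_3 = 5uw - 3u - 3/8v^3 - 11/8vw + 7/8v + 5w - 3 to the basis.

S(f_2,g_3): lcm = uvw. S = 3/5uv + 3/40v^4 + 11/40v^2w - 7/40v^2 - vw + 3/5v - 5w^2 + 3w.
  leading term uv: subtract (3/5)·f_2 from 3/5uv + 3/40v^4 + 11/40v^2w - 7/40v^2 - vw + 3/5v - 5w^2 + 3w → 3/40v^4 + 11/40v^2w - 7/40v^2 - vw + 3/5v - 5w^2 + 6w - 9/5
  leading term v^4: no divisor's leading term divides it; move 3/40v^4 to the remainder.
  leading term v^2w: no divisor's leading term divides it; move 11/40v^2w to the remainder.
  leading term v^2: no divisor's leading term divides it; move -7/40v^2 to the remainder.
  leading term vw: no divisor's leading term divides it; move -vw to the remainder.
  leading term v: no divisor's leading term divides it; move 3/5v to the remainder.
  leading term w^2: no divisor's leading term divides it; move -5w^2 to the remainder.
  leading term w: no divisor's leading term divides it; move 6w to the remainder.
  leading term 1: no divisor's leading term divides it; move -9/5 to the remainder.
  remainder 3/40v^4 + 11/40v^2w - 7/40v^2 - vw + 3/5v - 5w^2 + 6w - 9/5 ≠ 0; add g_4 = 3/40v^4 + 11/40v^2w - 7/40v^2 - vw + 3/5v - 5w^2 + 6w - 9/5 to the basis.

The other S-polynomials (S(f_1,g_3), S(f_1,g_4), S(f_2,g_4), S(g_3,g_4)) all reduce to 0 modulo the current basis, so we have a Gröbner basis.
Inter-reduce: drop elements whose leading term is divisible by another's, tail-reduce, and make monic.
Reduced Gröbner basis: {u^2 + u - 3/8v^2 - 11/8w + 7/8, uv - 5w + 3, uw - 3/5u - 3/40v^3 - 11/40vw + 7/40v + w - 3/5, v^4 + 11/3v^2w - 7/3v^2 - 40/3vw + 8v - 200/3w^2 + 80w - 24}.

Buchberger on the second generating set:
h_1 = 40u^2 - 2uv + 40u - 15v^2 - 45w + 29, LT = u^2.
h_2 = 32u^2 + uv + 32u - 12v^2 - 49w + 31, LT = u^2.

S(h_1,h_2): lcm = u^2. S = -13/160uv + 13/32w - 39/160.
  leading term uv: no divisor's leading term divides it; move -13/160uv to the remainder.
  leading term w: no divisor's leading term divides it; move 13/32w to the remainder.
  leading term 1: no divisor's leading term divides it; move -39/160 to the remainder.
  remainder -13/160uv + 13/32w - 39/160 ≠ 0; add k_3 = -13/160uv + 13/32w - 39/160 to the basis.

S(h_1,k_3): lcm = u^2v. S = -1/20uv^2 + uv + 5uw - 3u - 3/8v^3 - 9/8vw + 29/40v.
  leading term uv^2: subtract (8/13v)·k_3 from -1/20uv^2 + uv + 5uw - 3u - 3/8v^3 - 9/8vw + 29/40v → uv + 5uw - 3u - 3/8v^3 - 11/8vw + 7/8v
  leading term uv: subtract (-160/13)·k_3 from uv + 5uw - 3u - 3/8v^3 - 11/8vw + 7/8v → 5uw - 3u - 3/8v^3 - 11/8vw + 7/8v + 5w - 3
  leading term uw: no divisor's leading term divides it; move 5uw to the remainder.
  leading term u: no divisor's leading term divides it; move -3u to the remainder.
  leading term v^3: no divisor's leading term divides it; move -3/8v^3 to the remainder.
  leading term vw: no divisor's leading term divides it; move -11/8vw to the remainder.
  leading term v: no divisor's leading term divides it; move 7/8v to the remainder.
  leading term w: no divisor's leading term divides it; move 5w to the remainder.
  leading term 1: no divisor's leading term divides it; move -3 to the remainder.
  remainder 5uw - 3u - 3/8v^3 - 11/8vw + 7/8v + 5w - 3 ≠ 0; add k_4 = 5uw - 3u - 3/8v^3 - 11/8vw + 7/8v + 5w - 3 to the basis.

S(k_3,k_4): lcm = uvw. S = 3/5uv + 3/40v^4 + 11/40v^2w - 7/40v^2 - vw + 3/5v - 5w^2 + 3w.
  leading term uv: subtract (-96/13)·k_3 from 3/5uv + 3/40v^4 + 11/40v^2w - 7/40v^2 - vw + 3/5v - 5w^2 + 3w → 3/40v^4 + 11/40v^2w - 7/40v^2 - vw + 3/5v - 5w^2 + 6w - 9/5
  leading term v^4: no divisor's leading term divides it; move 3/40v^4 to the remainder.
  leading term v^2w: no divisor's leading term divides it; move 11/40v^2w to the remainder.
  leading term v^2: no divisor's leading term divides it; move -7/40v^2 to the remainder.
  leading term vw: no divisor's leading term divides it; move -vw to the remainder.
  leading term v: no divisor's leading term divides it; move 3/5v to the remainder.
  leading term w^2: no divisor's leading term divides it; move -5w^2 to the remainder.
  leading term w: no divisor's leading term divides it; move 6w to the remainder.
  leading term 1: no divisor's leading term divides it; move -9/5 to the remainder.
  remainder 3/40v^4 + 11/40v^2w - 7/40v^2 - vw + 3/5v - 5w^2 + 6w - 9/5 ≠ 0; add k_5 = 3/40v^4 + 11/40v^2w - 7/40v^2 - vw + 3/5v - 5w^2 + 6w - 9/5 to the basis.

The other S-polynomials (S(h_2,k_3), S(h_1,k_4), S(h_2,k_4), S(h_1,k_5), S(h_2,k_5), S(k_3,k_5), S(k_4,k_5)) all reduce to 0 modulo the current basis, so we have a Gröbner basis.
Inter-reduce: drop elements whose leading term is divisible by another's, tail-reduce, and make monic.
Reduced Gröbner basis: {u^2 + u - 3/8v^2 - 11/8w + 7/8, uv - 5w + 3, uw - 3/5u - 3/40v^3 - 11/40vw + 7/40v + w - 3/5, v^4 + 11/3v^2w - 7/3v^2 - 40/3vw + 8v - 200/3w^2 + 80w - 24}.

These coincide, so the ideals are equal.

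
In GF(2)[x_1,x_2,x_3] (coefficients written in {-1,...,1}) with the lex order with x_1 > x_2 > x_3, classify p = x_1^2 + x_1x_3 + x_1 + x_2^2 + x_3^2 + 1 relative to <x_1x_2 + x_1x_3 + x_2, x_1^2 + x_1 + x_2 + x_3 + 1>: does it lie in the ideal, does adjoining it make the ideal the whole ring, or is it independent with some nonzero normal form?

First compute the reduced Gröbner basis of I by Buchberger's algorithm.
f_1 = x_1x_2 + x_1x_3 + x_2, LT = x_1x_2.
f_2 = x_1^2 + x_1 + x_2 + x_3 + 1, LT = x_1^2.

S(f_1,f_2): lcm = x_1^2x_2. S = x_1^2x_3 + x_2^2 + x_2x_3 + x_2.
  leading term x_1^2x_3: subtract (x_3)·f_2 from x_1^2x_3 + x_2^2 + x_2x_3 + x_2 → x_1x_3 + x_2^2 + x_2 + x_3^2 + x_3
  leading term x_1x_3: no divisor's leading term divides it; move x_1x_3 to the remainder.
  leading term x_2^2: no divisor's leading term divides it; move x_2^2 to the remainder.
  leading term x_2: no divisor's leading term divides it; move x_2 to the remainder.
  leading term x_3^2: no divisor's leading term divides it; move x_3^2 to the remainder.
  leading term x_3: no divisor's leading term divides it; move x_3 to the remainder.
  remainder x_1x_3 + x_2^2 + x_2 + x_3^2 + x_3 ≠ 0; add h_3 = x_1x_3 + x_2^2 + x_2 + x_3^2 + x_3 to the basis.

S(f_1,h_3): lcm = x_1x_2x_3. S = x_1x_3^2 + x_2^3 + x_2^2 + x_2x_3^2.
  leading term x_1x_3^2: subtract (x_3)·h_3 from x_1x_3^2 + x_2^3 + x_2^2 + x_2x_3^2 → x_2^3 + x_2^2x_3 + x_2^2 + x_2x_3^2 + x_2x_3 + x_3^3 + x_3^2
  leading term x_2^3: no divisor's leading term divides it; move x_2^3 to the remainder.
  leading term x_2^2x_3: no divisor's leading term divides it; move x_2^2x_3 to the remainder.
  leading term x_2^2: no divisor's leading term divides it; move x_2^2 to the remainder.
  leading term x_2x_3^2: no divisor's leading term divides it; move x_2x_3^2 to the remainder.
  leading term x_2x_3: no divisor's leading term divides it; move x_2x_3 to the remainder.
  leading term x_3^3: no divisor's leading term divides it; move x_3^3 to the remainder.
  leading term x_3^2: no divisor's leading term divides it; move x_3^2 to the remainder.
  remainder x_2^3 + x_2^2x_3 + x_2^2 + x_2x_3^2 + x_2x_3 + x_3^3 + x_3^2 ≠ 0; add h_4 = x_2^3 + x_2^2x_3 + x_2^2 + x_2x_3^2 + x_2x_3 + x_3^3 + x_3^2 to the basis.

The other S-polynomials (S(f_2,h_3), S(f_1,h_4), S(f_2,h_4), S(h_3,h_4)) all reduce to 0 modulo the current basis, so we have a Gröbner basis.
Inter-reduce: drop elements whose leading term is divisible by another's, tail-reduce, and make monic.
Reduced Gröbner basis: {x_1^2 + x_1 + x_2 + x_3 + 1, x_1x_2 + x_2^2 + x_3^2 + x_3, x_1x_3 + x_2^2 + x_2 + x_3^2 + x_3, x_2^3 + x_2^2x_3 + x_2^2 + x_2x_3^2 + x_2x_3 + x_3^3 + x_3^2}.
Label its elements g_1 = x_1^2 + x_1 + x_2 + x_3 + 1, g_2 = x_1x_2 + x_2^2 + x_3^2 + x_3, g_3 = x_1x_3 + x_2^2 + x_2 + x_3^2 + x_3, g_4 = x_2^3 + x_2^2x_3 + x_2^2 + x_2x_3^2 + x_2x_3 + x_3^3 + x_3^2.

Reduce p = x_1^2 + x_1x_3 + x_1 + x_2^2 + x_3^2 + 1 modulo G:
  leading term x_1^2: subtract (1)·g_1 from x_1^2 + x_1x_3 + x_1 + x_2^2 + x_3^2 + 1 → x_1x_3 + x_2^2 + x_2 + x_3^2 + x_3
  leading term x_1x_3: subtract (1)·g_3 from x_1x_3 + x_2^2 + x_2 + x_3^2 + x_3 → 0
  normal form = 0.
Since the normal form is 0, p ∈ I.

x_1^2 + x_1x_3 + x_1 + x_2^2 + x_3^2 + 1 lies in I (it reduces to 0).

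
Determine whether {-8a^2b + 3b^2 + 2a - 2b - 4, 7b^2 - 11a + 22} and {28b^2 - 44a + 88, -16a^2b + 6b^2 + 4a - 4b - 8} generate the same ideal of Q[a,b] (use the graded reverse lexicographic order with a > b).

Yes, the ideals are equal.

Two ideals are equal iff their reduced Gröbner bases coincide (the reduced basis is unique for a fixed ordering).
Buchberger on the first generating set:
f_1 = -8a^2b + 3b^2 + 2a - 2b - 4, LT = a^2b.
f_2 = 7b^2 - 11a + 22, LT = b^2.

S(f_1,f_2): lcm = a^2b^2. S = 11/7a^3 - 3/8b^3 - 22/7a^2 - 1/4ab + 1/4b^2 + 1/2b.
  reduce S modulo (f_1, f_2):
  remainder 11/7a^3 - 22/7a^2 - 47/56ab + 11/28a + 47/28b - 11/14 ≠ 0; add g_3 = 11/7a^3 - 22/7a^2 - 47/56ab + 11/28a + 47/28b - 11/14 to the basis.

The other S-polynomials (S(f_1,g_3), S(f_2,g_3)) all reduce to 0 modulo the current basis, so we have a Gröbner basis.
Inter-reduce: drop elements whose leading term is divisible by another's, tail-reduce, and make monic.
Reduced Gröbner basis: {a^3 - 2a^2 - 47/88ab + 1/4a + 47/44b - 1/2, a^2b - 47/56a + 1/4b + 47/28, b^2 - 11/7a + 22/7}.

Buchberger on the second generating set:
h_1 = 28b^2 - 44a + 88, LT = b^2.
h_2 = -16a^2b + 6b^2 + 4a - 4b - 8, LT = a^2b.

S(h_1,h_2): lcm = a^2b^2. S = -11/7a^3 + 3/8b^3 + 22/7a^2 + 1/4ab - 1/4b^2 - 1/2b.
  reduce S modulo (h_1, h_2):
  remainder -11/7a^3 + 22/7a^2 + 47/56ab - 11/28a - 47/28b + 11/14 ≠ 0; add k_3 = -11/7a^3 + 22/7a^2 + 47/56ab - 11/28a - 47/28b + 11/14 to the basis.

The other S-polynomials (S(h_1,k_3), S(h_2,k_3)) all reduce to 0 modulo the current basis, so we have a Gröbner basis.
Inter-reduce: drop elements whose leading term is divisible by another's, tail-reduce, and make monic.
Reduced Gröbner basis: {a^3 - 2a^2 - 47/88ab + 1/4a + 47/44b - 1/2, a^2b - 47/56a + 1/4b + 47/28, b^2 - 11/7a + 22/7}.

The two bases agree; hence the ideals are identical.
The choice of monomial ordering does not affect the verdict — as long as both bases are computed under the same ordering, their equality decides ideal equality.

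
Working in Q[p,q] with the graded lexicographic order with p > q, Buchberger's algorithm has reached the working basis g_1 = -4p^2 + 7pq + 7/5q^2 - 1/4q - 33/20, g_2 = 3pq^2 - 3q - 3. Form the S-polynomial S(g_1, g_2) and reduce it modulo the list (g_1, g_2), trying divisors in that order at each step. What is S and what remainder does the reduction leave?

S(g_1, g_2) = -7/4pq^3 - 7/20q^4 + 1/16q^3 + pq + 33/80q^2 + p; remainder on division = -7/20q^4 + 1/16q^3 + pq - 107/80q^2 + p - 7/4q.

lcm(LM(g_1), LM(g_2)) = p^2q^2.
S = (lcm/LT(g_1))·g_1 − (lcm/LT(g_2))·g_2 = -7/4pq^3 - 7/20q^4 + 1/16q^3 + pq + 33/80q^2 + p.
Reduce S modulo (g_1, g_2) in that order:
  leading term pq^3: subtract (-7/12q)·g_2 from -7/4pq^3 - 7/20q^4 + 1/16q^3 + pq + 33/80q^2 + p → -7/20q^4 + 1/16q^3 + pq - 107/80q^2 + p - 7/4q
  leading term q^4: no divisor's leading term divides it; move -7/20q^4 to the remainder.
  leading term q^3: no divisor's leading term divides it; move 1/16q^3 to the remainder.
  leading term pq: no divisor's leading term divides it; move pq to the remainder.
  leading term q^2: no divisor's leading term divides it; move -107/80q^2 to the remainder.
  leading term p: no divisor's leading term divides it; move p to the remainder.
  leading term q: no divisor's leading term divides it; move -7/4q to the remainder.
The remainder -7/20q^4 + 1/16q^3 + pq - 107/80q^2 + p - 7/4q is nonzero, so it would be added as the next basis element.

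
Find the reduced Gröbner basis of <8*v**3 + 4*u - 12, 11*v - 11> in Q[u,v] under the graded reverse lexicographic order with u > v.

f_1 = 8*v**3 + 4*u - 12, LT = v**3.
f_2 = 11*v - 11, LT = v.

S(f_1,f_2): lcm = v**3. S = v**2 + 1/2*u - 3/2.
  reduce S modulo (f_1, f_2):
  remainder 1/2*u - 1/2 ≠ 0; add g_3 = 1/2*u - 1/2 to the basis.

The other S-polynomials (S(f_1,g_3), S(f_2,g_3)) all reduce to 0 modulo the current basis, so we have a Gröbner basis.
Inter-reduce: drop elements whose leading term is divisible by another's, tail-reduce, and make monic.

G = {u - 1, v - 1}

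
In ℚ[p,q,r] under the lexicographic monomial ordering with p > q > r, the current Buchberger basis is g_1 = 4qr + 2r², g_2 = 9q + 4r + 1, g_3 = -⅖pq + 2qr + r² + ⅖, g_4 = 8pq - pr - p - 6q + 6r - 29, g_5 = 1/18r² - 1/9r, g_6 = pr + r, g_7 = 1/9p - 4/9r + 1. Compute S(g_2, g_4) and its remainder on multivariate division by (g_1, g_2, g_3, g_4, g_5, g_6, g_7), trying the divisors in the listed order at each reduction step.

S(g_2, g_4) = 41/72pr + 17/72p + ¾q - ¾r + 29/8; remainder on division = -17/24r + 17/12.

lcm(LM(g_2), LM(g_4)) = pq.
S = (lcm/LT(g_2))·g_2 − (lcm/LT(g_4))·g_4 = 41/72pr + 17/72p + ¾q - ¾r + 29/8.
Reduce S modulo (g_1, g_2, g_3, g_4, g_5, g_6, g_7) in that order:
  leading term pr: subtract (41/72)·g_6 from 41/72pr + 17/72p + ¾q - ¾r + 29/8 → 17/72p + ¾q - 95/72r + 29/8
  leading term p: subtract (17/8)·g_7 from 17/72p + ¾q - 95/72r + 29/8 → ¾q - ⅜r + 3/2
  leading term q: subtract (1/12)·g_2 from ¾q - ⅜r + 3/2 → -17/24r + 17/12
  leading term r: no divisor's leading term divides it; move -17/24r to the remainder.
  leading term 1: no divisor's leading term divides it; move 17/12 to the remainder.
The remainder -17/24r + 17/12 is nonzero, so it would be added as the next basis element.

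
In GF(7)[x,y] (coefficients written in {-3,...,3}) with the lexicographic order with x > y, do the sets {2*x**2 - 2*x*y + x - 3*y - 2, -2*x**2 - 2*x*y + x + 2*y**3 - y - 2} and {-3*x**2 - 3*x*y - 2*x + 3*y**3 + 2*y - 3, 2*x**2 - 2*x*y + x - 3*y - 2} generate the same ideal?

Yes, the ideals are equal.

For a fixed monomial order, each ideal has a unique reduced Gröbner basis; comparing bases decides equality.
Buchberger on the first generating set:
f_1 = 2*x**2 - 2*x*y + x - 3*y - 2, LT = x**2.
f_2 = -2*x**2 - 2*x*y + x + 2*y**3 - y - 2, LT = x**2.

S(f_1,f_2): lcm = x**2. S = -2*x*y + x + y**3 - 2*y - 2.
  reduce S modulo (f_1, f_2):
  remainder -2*x*y + x + y**3 - 2*y - 2 ≠ 0; add g_3 = -2*x*y + x + y**3 - 2*y - 2 to the basis.

S(f_1,g_3): lcm = x**2*y. S = -3*x**2 - 3*x*y**3 - x*y**2 + 3*x*y - x + 2*y**2 - y.
  reduce S modulo (f_1, f_2, g_3):
  remainder -x + 2*y**5 - 3*y**4 - 2*y**3 - 3*y**2 ≠ 0; add g_4 = -x + 2*y**5 - 3*y**4 - 2*y**3 - 3*y**2 to the basis.

S(f_1,g_4): lcm = x**2. S = 2*x*y**5 - 3*x*y**4 - 2*x*y**3 - 3*x*y**2 - x*y - 3*x + 2*y - 1.
  reduce S modulo (f_1, f_2, g_3, g_4):
  remainder y**7 - y**6 + 3*y**5 + 2*y**4 + 3*y**3 + 3*y**2 + y - 3 ≠ 0; add g_5 = y**7 - y**6 + 3*y**5 + 2*y**4 + 3*y**3 + 3*y**2 + y - 3 to the basis.

S(g_3,g_4): lcm = x*y. S = 3*x + 2*y**6 - 3*y**5 - 2*y**4 + y + 1.
  reduce S modulo (f_1, f_2, g_3, g_4, g_5):
  remainder 2*y**6 + 3*y**5 + 3*y**4 + y**3 - 2*y**2 + y + 1 ≠ 0; add g_6 = 2*y**6 + 3*y**5 + 3*y**4 + y**3 - 2*y**2 + y + 1 to the basis.

The other S-polynomials (S(f_2,g_3), S(f_2,g_4), S(f_1,g_5), S(f_2,g_5), S(g_3,g_5), S(g_4,g_5), S(f_1,g_6), S(f_2,g_6), S(g_3,g_6), S(g_4,g_6), S(g_5,g_6)) all reduce to 0 modulo the current basis, so we have a Gröbner basis.
Inter-reduce: drop elements whose leading term is divisible by another's, tail-reduce, and make monic.
Reduced Gröbner basis: {x - 2*y**5 + 3*y**4 + 2*y**3 + 3*y**2, y**6 - 2*y**5 - 2*y**4 - 3*y**3 - y**2 - 3*y - 3}.

Buchberger on the second generating set:
h_1 = -3*x**2 - 3*x*y - 2*x + 3*y**3 + 2*y - 3, LT = x**2.
h_2 = 2*x**2 - 2*x*y + x - 3*y - 2, LT = x**2.

S(h_1,h_2): lcm = x**2. S = 2*x*y - x - y**3 + 2*y + 2.
  reduce S modulo (h_1, h_2):
  remainder 2*x*y - x - y**3 + 2*y + 2 ≠ 0; add k_3 = 2*x*y - x - y**3 + 2*y + 2 to the basis.

S(h_1,k_3): lcm = x**2*y. S = -3*x**2 - 3*x*y**3 + x*y**2 + 2*x*y - x - y**4 - 3*y**2 + y.
  reduce S modulo (h_1, h_2, k_3):
  remainder -x + 2*y**5 - 3*y**4 - 2*y**3 - 3*y**2 ≠ 0; add k_4 = -x + 2*y**5 - 3*y**4 - 2*y**3 - 3*y**2 to the basis.

S(h_1,k_4): lcm = x**2. S = 2*x*y**5 - 3*x*y**4 - 2*x*y**3 - 3*x*y**2 + x*y + 3*x - y**3 - 3*y + 1.
  reduce S modulo (h_1, h_2, k_3, k_4):
  remainder y**7 - y**6 + 3*y**5 + 2*y**4 + 3*y**3 + 3*y**2 + y - 3 ≠ 0; add k_5 = y**7 - y**6 + 3*y**5 + 2*y**4 + 3*y**3 + 3*y**2 + y - 3 to the basis.

S(k_3,k_4): lcm = x*y. S = 3*x + 2*y**6 - 3*y**5 - 2*y**4 + y + 1.
  reduce S modulo (h_1, h_2, k_3, k_4, k_5):
  remainder 2*y**6 + 3*y**5 + 3*y**4 + y**3 - 2*y**2 + y + 1 ≠ 0; add k_6 = 2*y**6 + 3*y**5 + 3*y**4 + y**3 - 2*y**2 + y + 1 to the basis.

The other S-polynomials (S(h_2,k_3), S(h_2,k_4), S(h_1,k_5), S(h_2,k_5), S(k_3,k_5), S(k_4,k_5), S(h_1,k_6), S(h_2,k_6), S(k_3,k_6), S(k_4,k_6), S(k_5,k_6)) all reduce to 0 modulo the current basis, so we have a Gröbner basis.
Inter-reduce: drop elements whose leading term is divisible by another's, tail-reduce, and make monic.
Reduced Gröbner basis: {x - 2*y**5 + 3*y**4 + 2*y**3 + 3*y**2, y**6 - 2*y**5 - 2*y**4 - 3*y**3 - y**2 - 3*y - 3}.

The two bases agree; hence the ideals are identical.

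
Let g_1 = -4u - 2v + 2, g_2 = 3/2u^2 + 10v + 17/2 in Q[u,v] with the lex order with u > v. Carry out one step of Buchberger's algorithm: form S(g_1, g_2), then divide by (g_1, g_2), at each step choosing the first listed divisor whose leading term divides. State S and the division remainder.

lcm(LM(g_1), LM(g_2)) = u^2.
S = (lcm/LT(g_1))·g_1 − (lcm/LT(g_2))·g_2 = 1/2uv - 1/2u - 20/3v - 17/3.
Reduce S modulo (g_1, g_2) in that order:
  leading term uv: subtract (-1/8v)·g_1 from 1/2uv - 1/2u - 20/3v - 17/3 → -1/2u - 1/4v^2 - 77/12v - 17/3
  leading term u: subtract (1/8)·g_1 from -1/2u - 1/4v^2 - 77/12v - 17/3 → -1/4v^2 - 37/6v - 71/12
  leading term v^2: no divisor's leading term divides it; move -1/4v^2 to the remainder.
  leading term v: no divisor's leading term divides it; move -37/6v to the remainder.
  leading term 1: no divisor's leading term divides it; move -71/12 to the remainder.
The remainder -1/4v^2 - 37/6v - 71/12 is nonzero, so it would be added as the next basis element.

S(g_1, g_2) = 1/2uv - 1/2u - 20/3v - 17/3; remainder on division = -1/4v^2 - 37/6v - 71/12.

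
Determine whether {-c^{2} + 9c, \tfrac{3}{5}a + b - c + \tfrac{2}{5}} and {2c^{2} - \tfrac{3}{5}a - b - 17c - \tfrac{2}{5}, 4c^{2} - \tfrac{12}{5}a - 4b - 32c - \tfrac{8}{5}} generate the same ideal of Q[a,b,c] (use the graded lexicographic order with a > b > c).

Yes, the ideals are equal.

Two ideals are equal iff their reduced Gröbner bases coincide (the reduced basis is unique for a fixed ordering).
Buchberger on the first generating set:
f_1 = -c^{2} + 9c, LT = c^{2}.
f_2 = \tfrac{3}{5}a + b - c + \tfrac{2}{5}, LT = a.

The S-polynomials (S(f_1,f_2)) all reduce to 0 modulo the current basis, so we have a Gröbner basis.
Inter-reduce: drop elements whose leading term is divisible by another's, tail-reduce, and make monic.
Reduced Gröbner basis: {c^{2} - 9c, a + \tfrac{5}{3}b - \tfrac{5}{3}c + \tfrac{2}{3}}.

Buchberger on the second generating set:
h_1 = 2c^{2} - \tfrac{3}{5}a - b - 17c - \tfrac{2}{5}, LT = c^{2}.
h_2 = 4c^{2} - \tfrac{12}{5}a - 4b - 32c - \tfrac{8}{5}, LT = c^{2}.

S(h_1,h_2): lcm = c^{2}. S = \tfrac{3}{10}a + \tfrac{1}{2}b - \tfrac{1}{2}c + \tfrac{1}{5}.
  leading term a: no divisor's leading term divides it; move \tfrac{3}{10}a to the remainder.
  leading term b: no divisor's leading term divides it; move \tfrac{1}{2}b to the remainder.
  leading term c: no divisor's leading term divides it; move -\tfrac{1}{2}c to the remainder.
  leading term 1: no divisor's leading term divides it; move \tfrac{1}{5} to the remainder.
  remainder \tfrac{3}{10}a + \tfrac{1}{2}b - \tfrac{1}{2}c + \tfrac{1}{5} ≠ 0; add k_3 = \tfrac{3}{10}a + \tfrac{1}{2}b - \tfrac{1}{2}c + \tfrac{1}{5} to the basis.

The other S-polynomials (S(h_1,k_3), S(h_2,k_3)) all reduce to 0 modulo the current basis, so we have a Gröbner basis.
Inter-reduce: drop elements whose leading term is divisible by another's, tail-reduce, and make monic.
Reduced Gröbner basis: {c^{2} - 9c, a + \tfrac{5}{3}b - \tfrac{5}{3}c + \tfrac{2}{3}}.

These coincide, so the ideals are equal.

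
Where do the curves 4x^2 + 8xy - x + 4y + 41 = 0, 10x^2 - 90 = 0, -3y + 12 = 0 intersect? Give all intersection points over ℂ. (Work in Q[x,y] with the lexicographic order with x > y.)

Compute a lex Gröbner basis by Buchberger's algorithm.
f_1 = 4x^2 + 8xy - x + 4y + 41, LT = x^2.
f_2 = 10x^2 - 90, LT = x^2.
f_3 = -3y + 12, LT = y.

S(f_1,f_2): lcm = x^2. S = 2xy - 1/4x + y + 77/4.
  leading term xy: subtract (-2/3x)·f_3 from 2xy - 1/4x + y + 77/4 → 31/4x + y + 77/4
  leading term x: no divisor's leading term divides it; move 31/4x to the remainder.
  leading term y: subtract (-1/3)·f_3 from y + 77/4 → 93/4
  leading term 1: no divisor's leading term divides it; move 93/4 to the remainder.
  remainder 31/4x + 93/4 ≠ 0; add h_4 = 31/4x + 93/4 to the basis.

The other S-polynomials (S(f_1,f_3), S(f_2,f_3), S(f_1,h_4), S(f_2,h_4), S(f_3,h_4)) all reduce to 0 modulo the current basis, so we have a Gröbner basis.
Inter-reduce: drop elements whose leading term is divisible by another's, tail-reduce, and make monic.
Reduced Gröbner basis: {x + 3, y - 4}.

Since the basis is lex-ordered, y - 4 is univariate in y. Its roots are {4}. Back-substituting each root into the other basis elements fixes the other coordinates.
  y = 4: the earlier basis element becomes x + 3 = 0, giving x = -3 — point (-3, 4).

{(-3, 4)}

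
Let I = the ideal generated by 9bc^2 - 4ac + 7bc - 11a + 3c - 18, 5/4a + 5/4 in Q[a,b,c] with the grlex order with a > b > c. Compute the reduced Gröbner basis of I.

f_1 = 9bc^2 - 4ac + 7bc - 11a + 3c - 18, LT = bc^2.
f_2 = 5/4a + 5/4, LT = a.

The S-polynomials (S(f_1,f_2)) all reduce to 0 modulo the current basis, so we have a Gröbner basis.

G = {bc^2 + 7/9bc + 7/9c - 7/9, a + 1}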